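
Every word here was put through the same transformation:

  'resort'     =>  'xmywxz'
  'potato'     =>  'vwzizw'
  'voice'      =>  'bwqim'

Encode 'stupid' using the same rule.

yzcvqj

The shift depends on letter class: consonant r→x is +6, but vowel e→m is +8. The rule splits by letter class: vowels +8, consonants +6.
Applying it to stupid: s(cons)+6=y, t(cons)+6=z, u(vowel)+8=c, p(cons)+6=v, i(vowel)+8=q, d(cons)+6=j.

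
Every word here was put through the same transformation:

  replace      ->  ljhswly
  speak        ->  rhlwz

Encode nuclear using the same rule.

The output letters match the input read backwards, each shifted +7: replace reversed is ecalper. The word is reversed, then every letter is shifted forward by 7.
For nuclear: reverse → raelcun; then shift: r+7=y, a+7=h, e+7=l, l+7=s, c+7=j, u+7=b, n+7=u.

yhlsjbu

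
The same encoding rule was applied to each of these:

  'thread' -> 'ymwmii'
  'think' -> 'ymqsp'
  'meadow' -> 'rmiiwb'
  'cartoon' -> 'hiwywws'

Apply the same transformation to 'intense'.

qsymsxm

The shift depends on letter class: consonant t→y is +5, but vowel e→m is +8. Vowels shift forward by 8 and consonants shift forward by 5.
Applying it to intense: i(vowel)+8=q, n(cons)+5=s, t(cons)+5=y, e(vowel)+8=m, n(cons)+5=s, s(cons)+5=x, e(vowel)+8=m.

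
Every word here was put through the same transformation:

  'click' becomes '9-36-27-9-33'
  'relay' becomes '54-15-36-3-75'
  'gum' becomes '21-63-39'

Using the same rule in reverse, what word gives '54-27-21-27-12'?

rigid

c(#3)→9 and l(#12)→36: differences scale by 3, so n = 3·pos + 0. The formula is n = 3×(alphabet index, a=1).
Decoding 54-27-21-27-12: 54→(54−0)÷3=18=r, 27→(27−0)÷3=9=i, 21→(21−0)÷3=7=g, 27→(27−0)÷3=9=i, 12→(12−0)÷3=4=d.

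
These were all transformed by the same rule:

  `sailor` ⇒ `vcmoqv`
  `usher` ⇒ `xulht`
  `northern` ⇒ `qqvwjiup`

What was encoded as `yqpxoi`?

volume

Shifts by position in sailor: pos 0: s→v (+3), pos 1: a→c (+2), pos 2: i→m (+4), pos 3: l→o (+3), pos 4: o→q (+2), pos 5: r→v (+4) — repeating every 3. It's a Vigenère-style cipher with numeric key [3,2,4]: position i shifts by key[i mod 3].
Reversing it on yqpxoi: y−3=v, q−2=o, p−4=l, x−3=u, o−2=m, i−4=e.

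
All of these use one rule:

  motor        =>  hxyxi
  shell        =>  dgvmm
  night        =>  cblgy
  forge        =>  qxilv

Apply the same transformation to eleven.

m(12)→h(7) and o(14)→x(23) fit y≡21x+15 (mod 26); the inverse of 21 mod 26 is 5. Treating letters as 0–25, the rule is x ↦ 21x + 15 (mod 26).
Applying it to eleven: e(4)→21·4+15≡21=v; l(11)→21·11+15≡12=m; e(4)→21·4+15≡21=v; v(21)→21·21+15≡14=o; e(4)→21·4+15≡21=v; n(13)→21·13+15≡2=c (all mod 26).

vmvovc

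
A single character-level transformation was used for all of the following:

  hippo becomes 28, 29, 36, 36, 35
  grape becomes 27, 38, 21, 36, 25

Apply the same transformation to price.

36, 38, 29, 23, 25

h is letter #8 and maps to 28: an offset of 20. The number is (letter's place in the alphabet, a=1) + 20.
For price: p=16→36, r=18→38, i=9→29, c=3→23, e=5→25.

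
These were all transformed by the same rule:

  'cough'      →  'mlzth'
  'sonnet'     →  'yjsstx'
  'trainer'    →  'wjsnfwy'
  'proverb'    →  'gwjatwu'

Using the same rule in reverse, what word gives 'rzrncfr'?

maximum

The output letters match the input read backwards, each shifted +5: cough reversed is hguoc. Read the word backwards and shift each letter +5.
Undoing it on rzrncfr: shift back: r−5=m, z−5=u, r−5=m, n−5=i, c−5=x, f−5=a, r−5=m → mumixam; then reverse → maximum.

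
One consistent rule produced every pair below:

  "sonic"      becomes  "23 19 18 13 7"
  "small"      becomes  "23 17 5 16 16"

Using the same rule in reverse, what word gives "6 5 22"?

bar

s is letter #19 and maps to 23: an offset of 4. The number is (letter's place in the alphabet, a=1) + 4.
Undoing it on 6 5 22: 6→(6−4)÷1=2=b, 5→(5−4)÷1=1=a, 22→(22−4)÷1=18=r.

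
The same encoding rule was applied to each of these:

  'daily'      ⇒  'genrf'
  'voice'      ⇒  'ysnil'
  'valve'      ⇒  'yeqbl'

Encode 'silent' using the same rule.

The shift increases by 1 at each position, starting from +3: 3, 4, 5, ….
Applying it to silent: s+3=v, i+4=m, l+5=q, e+6=k, n+7=u, t+8=b.

vmqkub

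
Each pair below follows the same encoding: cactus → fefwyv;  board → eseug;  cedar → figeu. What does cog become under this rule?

fsj

The shift depends on letter class: consonant c→f is +3, but vowel a→e is +4. Two shifts are in play — +4 for a/e/i/o/u, +3 for every other letter.
Applying it to cog: c(cons)+3=f, o(vowel)+4=s, g(cons)+3=j.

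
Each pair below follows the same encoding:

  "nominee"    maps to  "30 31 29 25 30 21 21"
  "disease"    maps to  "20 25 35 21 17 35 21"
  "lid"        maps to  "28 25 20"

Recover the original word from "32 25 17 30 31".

Each letter is replaced by its alphabet position (a=1..z=26) + 16.
Undoing it on 32 25 17 30 31: 32→(32−16)÷1=16=p, 25→(25−16)÷1=9=i, 17→(17−16)÷1=1=a, 30→(30−16)÷1=14=n, 31→(31−16)÷1=15=o.

piano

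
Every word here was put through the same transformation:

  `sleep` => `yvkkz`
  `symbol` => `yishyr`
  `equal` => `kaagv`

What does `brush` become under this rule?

hbayr

Shifts by position in sleep: pos 0: s→y (+6), pos 1: l→v (+10), pos 2: e→k (+6), pos 3: e→k (+6), pos 4: p→z (+10) — repeating every 3. It's a Vigenère-style cipher with numeric key [6,10,6]: position i shifts by key[i mod 3].
Applying it to brush: b+6=h, r+10=b, u+6=a, s+6=y, h+10=r.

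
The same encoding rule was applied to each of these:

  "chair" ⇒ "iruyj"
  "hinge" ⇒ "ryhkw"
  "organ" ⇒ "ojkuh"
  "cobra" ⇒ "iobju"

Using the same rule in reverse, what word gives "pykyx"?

digit

This is an affine cipher: with a=0,…,z=25, each position x becomes (7x+20) mod 26.
Decoding pykyx: p(15)→15·(15−20)≡3=d; y(24)→15·(24−20)≡8=i; k(10)→15·(10−20)≡6=g; y(24)→15·(24−20)≡8=i; x(23)→15·(23−20)≡19=t (all mod 26).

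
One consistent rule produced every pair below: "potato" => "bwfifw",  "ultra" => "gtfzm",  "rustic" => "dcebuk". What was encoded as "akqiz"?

Shifts by position in potato: pos 0: p→b (+12), pos 1: o→w (+8), pos 2: t→f (+12), pos 3: a→i (+8) — repeating every 2. It's a Vigenère-style cipher with numeric key [12,8]: position i shifts by key[i mod 2].
Decoding akqiz: a−12=o, k−8=c, q−12=e, i−8=a, z−12=n.

ocean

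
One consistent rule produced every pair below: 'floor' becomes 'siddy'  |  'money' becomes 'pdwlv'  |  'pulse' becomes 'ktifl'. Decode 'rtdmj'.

Treating letters as 0–25, the rule is x ↦ 7x + 9 (mod 26).
Undoing it on rtdmj: r(17)→15·(17−9)≡16=q; t(19)→15·(19−9)≡20=u; d(3)→15·(3−9)≡14=o; m(12)→15·(12−9)≡19=t; j(9)→15·(9−9)≡0=a (all mod 26).

quota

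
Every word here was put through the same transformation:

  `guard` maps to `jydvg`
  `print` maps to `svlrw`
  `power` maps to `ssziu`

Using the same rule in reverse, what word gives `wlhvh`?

Shifts by position in guard: pos 0: g→j (+3), pos 1: u→y (+4), pos 2: a→d (+3), pos 3: r→v (+4) — repeating every 2. A repeating key of period 2 is used — shifts +3, +4 over and over.
Undoing it on wlhvh: w−3=t, l−4=h, h−3=e, v−4=r, h−3=e.

there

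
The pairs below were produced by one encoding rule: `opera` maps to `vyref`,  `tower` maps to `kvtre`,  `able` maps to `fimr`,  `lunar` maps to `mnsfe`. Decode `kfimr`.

table

o(14)→v(21) and p(15)→y(24) fit y≡3x+5 (mod 26); the inverse of 3 mod 26 is 9. Each letter's alphabet position (a=0..z=25) is mapped through 3·x+5 mod 26 — an affine cipher.
Reversing it on kfimr: k(10)→9·(10−5)≡19=t; f(5)→9·(5−5)≡0=a; i(8)→9·(8−5)≡1=b; m(12)→9·(12−5)≡11=l; r(17)→9·(17−5)≡4=e (all mod 26).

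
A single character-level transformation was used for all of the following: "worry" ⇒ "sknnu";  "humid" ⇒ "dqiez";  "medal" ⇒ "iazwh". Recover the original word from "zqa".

Compare letters: w→s is +22, o→k is +22, r→n is +22 — a constant shift. This is a Caesar cipher with shift 22.
Reversing it on zqa: z−22=d, q−22=u, a−22=e.

due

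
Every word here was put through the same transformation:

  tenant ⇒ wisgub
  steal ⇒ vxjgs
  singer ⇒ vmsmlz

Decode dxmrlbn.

In tenant: t→w is +3, e→i is +4, n→s is +5, a→g is +6 — the shift increases by 1 each position. Each letter shifts forward by (position + 3), i.e. 3, 4, 5, … — the shift grows by one for each successive letter.
Undoing it on dxmrlbn: d−3=a, x−4=t, m−5=h, r−6=l, l−7=e, b−8=t, n−9=e.

athlete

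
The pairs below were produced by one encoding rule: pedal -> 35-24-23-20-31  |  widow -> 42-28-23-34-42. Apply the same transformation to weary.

p is letter #16 and maps to 35: an offset of 19. The number is (letter's place in the alphabet, a=1) + 19.
For weary: w=23→42, e=5→24, a=1→20, r=18→37, y=25→44.

42-24-20-37-44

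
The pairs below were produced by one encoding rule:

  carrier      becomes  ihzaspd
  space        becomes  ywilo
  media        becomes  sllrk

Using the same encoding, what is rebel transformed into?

In carrier: c→i is +6, a→h is +7, r→z is +8, r→a is +9 — the shift increases by 1 each position. Letter i (0-indexed) is shifted by i+6, so successive shifts are 6, 7, 8, ….
Applying it to rebel: r+6=x, e+7=l, b+8=j, e+9=n, l+10=v.

xljnv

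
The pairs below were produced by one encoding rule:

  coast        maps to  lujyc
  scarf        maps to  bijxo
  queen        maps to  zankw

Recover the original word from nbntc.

A repeating key of period 2 is used — shifts +9, +6 over and over.
Decoding nbntc: n−9=e, b−6=v, n−9=e, t−6=n, c−9=t.

event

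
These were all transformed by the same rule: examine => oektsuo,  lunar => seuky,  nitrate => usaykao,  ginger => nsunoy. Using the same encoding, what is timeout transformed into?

astoyea

The shift depends on letter class: consonant x→e is +7, but vowel e→o is +10. Vowels shift forward by 10 and consonants shift forward by 7.
Applying it to timeout: t(cons)+7=a, i(vowel)+10=s, m(cons)+7=t, e(vowel)+10=o, o(vowel)+10=y, u(vowel)+10=e, t(cons)+7=a.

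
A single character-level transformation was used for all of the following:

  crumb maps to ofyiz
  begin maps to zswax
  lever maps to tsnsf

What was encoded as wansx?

given

c(2)→o(14) and r(17)→f(5) fit y≡15x+10 (mod 26); the inverse of 15 mod 26 is 7. This is an affine cipher: with a=0,…,z=25, each position x becomes (15x+10) mod 26.
Decoding wansx: w(22)→7·(22−10)≡6=g; a(0)→7·(0−10)≡8=i; n(13)→7·(13−10)≡21=v; s(18)→7·(18−10)≡4=e; x(23)→7·(23−10)≡13=n (all mod 26).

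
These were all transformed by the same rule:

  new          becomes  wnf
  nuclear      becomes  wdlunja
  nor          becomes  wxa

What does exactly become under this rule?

ngjlcuh

It's a constant shift of +9 (ROT9).
On exactly: e+9=n, x+9=g, a+9=j, c+9=l, t+9=c, l+9=u, y+9=h.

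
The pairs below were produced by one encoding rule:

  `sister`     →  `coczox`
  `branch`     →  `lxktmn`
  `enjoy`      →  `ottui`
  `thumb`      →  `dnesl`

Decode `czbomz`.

strict

Shifts by position in sister: pos 0: s→c (+10), pos 1: i→o (+6), pos 2: s→c (+10), pos 3: t→z (+6) — repeating every 2. A repeating key of period 2 is used — shifts +10, +6 over and over.
Undoing it on czbomz: c−10=s, z−6=t, b−10=r, o−6=i, m−10=c, z−6=t.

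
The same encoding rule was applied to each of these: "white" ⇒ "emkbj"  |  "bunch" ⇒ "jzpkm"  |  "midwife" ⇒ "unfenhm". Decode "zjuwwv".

resort

Shifts by position in white: pos 0: w→e (+8), pos 1: h→m (+5), pos 2: i→k (+2), pos 3: t→b (+8), pos 4: e→j (+5) — repeating every 3. The shifts repeat in a cycle of length 3: positions 0,1,… shift by +8, +5, +2, then the pattern repeats.
Undoing it on zjuwwv: z−8=r, j−5=e, u−2=s, w−8=o, w−5=r, v−2=t.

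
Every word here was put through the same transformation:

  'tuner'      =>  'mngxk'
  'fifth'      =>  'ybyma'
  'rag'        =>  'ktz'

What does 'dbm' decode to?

Each letter is shifted forward by 19 in the alphabet (a Caesar shift of +19).
Decoding dbm: d−19=k, b−19=i, m−19=t.

kit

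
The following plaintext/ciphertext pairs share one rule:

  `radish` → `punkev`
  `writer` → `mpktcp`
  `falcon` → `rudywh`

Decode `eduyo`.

slack

r(17)→p(15) and a(0)→u(20) fit y≡15x+20 (mod 26); the inverse of 15 mod 26 is 7. Each letter's alphabet position (a=0..z=25) is mapped through 15·x+20 mod 26 — an affine cipher.
Undoing it on eduyo: e(4)→7·(4−20)≡18=s; d(3)→7·(3−20)≡11=l; u(20)→7·(20−20)≡0=a; y(24)→7·(24−20)≡2=c; o(14)→7·(14−20)≡10=k (all mod 26).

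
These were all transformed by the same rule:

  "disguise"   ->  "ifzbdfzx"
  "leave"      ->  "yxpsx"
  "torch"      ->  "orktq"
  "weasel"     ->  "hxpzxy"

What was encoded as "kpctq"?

This is an affine cipher: with a=0,…,z=25, each position x becomes (15x+15) mod 26.
Undoing it on kpctq: k(10)→7·(10−15)≡17=r; p(15)→7·(15−15)≡0=a; c(2)→7·(2−15)≡13=n; t(19)→7·(19−15)≡2=c; q(16)→7·(16−15)≡7=h (all mod 26).

ranch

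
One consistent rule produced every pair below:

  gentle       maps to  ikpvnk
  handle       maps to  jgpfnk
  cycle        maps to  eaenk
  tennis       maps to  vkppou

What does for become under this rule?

hut

The shift depends on letter class: consonant g→i is +2, but vowel e→k is +6. Vowels shift forward by 6 and consonants shift forward by 2.
Applying it to for: f(cons)+2=h, o(vowel)+6=u, r(cons)+2=t.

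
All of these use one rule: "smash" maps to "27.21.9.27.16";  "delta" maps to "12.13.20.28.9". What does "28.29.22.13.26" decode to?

s is letter #19 and maps to 27: an offset of 8. The number is (letter's place in the alphabet, a=1) + 8.
Undoing it on 28.29.22.13.26: 28→(28−8)÷1=20=t, 29→(29−8)÷1=21=u, 22→(22−8)÷1=14=n, 13→(13−8)÷1=5=e, 26→(26−8)÷1=18=r.

tuner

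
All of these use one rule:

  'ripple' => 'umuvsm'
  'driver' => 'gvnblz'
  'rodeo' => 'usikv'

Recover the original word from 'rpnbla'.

olives

In ripple: r→u is +3, i→m is +4, p→u is +5, p→v is +6 — the shift increases by 1 each position. Each letter shifts forward by (position + 3), i.e. 3, 4, 5, … — the shift grows by one for each successive letter.
Undoing it on rpnbla: r−3=o, p−4=l, n−5=i, b−6=v, l−7=e, a−8=s.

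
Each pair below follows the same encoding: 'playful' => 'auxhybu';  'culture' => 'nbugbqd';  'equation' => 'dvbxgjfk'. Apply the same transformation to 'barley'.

p(15)→a(0) and l(11)→u(20) fit y≡21x+23 (mod 26); the inverse of 21 mod 26 is 5. This is an affine cipher: with a=0,…,z=25, each position x becomes (21x+23) mod 26.
Applying it to barley: b(1)→21·1+23≡18=s; a(0)→21·0+23≡23=x; r(17)→21·17+23≡16=q; l(11)→21·11+23≡20=u; e(4)→21·4+23≡3=d; y(24)→21·24+23≡7=h (all mod 26).

sxqudh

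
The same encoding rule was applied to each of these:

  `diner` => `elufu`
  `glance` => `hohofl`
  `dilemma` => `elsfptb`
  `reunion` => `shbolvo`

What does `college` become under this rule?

Shifts by position in diner: pos 0: d→e (+1), pos 1: i→l (+3), pos 2: n→u (+7), pos 3: e→f (+1), pos 4: r→u (+3) — repeating every 3. The shifts repeat in a cycle of length 3: positions 0,1,… shift by +1, +3, +7, then the pattern repeats.
For college: c+1=d, o+3=r, l+7=s, l+1=m, e+3=h, g+7=n, e+1=f.

drsmhnf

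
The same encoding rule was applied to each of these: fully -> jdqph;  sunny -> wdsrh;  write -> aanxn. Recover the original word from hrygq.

ditch

Shifts by position in fully: pos 0: f→j (+4), pos 1: u→d (+9), pos 2: l→q (+5), pos 3: l→p (+4), pos 4: y→h (+9) — repeating every 3. It's a Vigenère-style cipher with numeric key [4,9,5]: position i shifts by key[i mod 3].
Undoing it on hrygq: h−4=d, r−9=i, y−5=t, g−4=c, q−9=h.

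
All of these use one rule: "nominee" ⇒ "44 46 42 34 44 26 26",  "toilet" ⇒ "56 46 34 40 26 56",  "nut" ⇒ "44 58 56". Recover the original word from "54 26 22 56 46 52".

sector

n(#14)→44 and o(#15)→46: differences scale by 2, so n = 2·pos + 16. With a=1..z=26, the number is 2·pos + 16.
Undoing it on 54 26 22 56 46 52: 54→(54−16)÷2=19=s, 26→(26−16)÷2=5=e, 22→(22−16)÷2=3=c, 56→(56−16)÷2=20=t, 46→(46−16)÷2=15=o, 52→(52−16)÷2=18=r.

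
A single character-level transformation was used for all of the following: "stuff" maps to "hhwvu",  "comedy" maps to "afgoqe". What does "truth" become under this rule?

The output letters match the input read backwards, each shifted +2: stuff reversed is ffuts. The word is reversed, then every letter is shifted forward by 2.
For truth: reverse → hturt; then shift: h+2=j, t+2=v, u+2=w, r+2=t, t+2=v.

jvwtv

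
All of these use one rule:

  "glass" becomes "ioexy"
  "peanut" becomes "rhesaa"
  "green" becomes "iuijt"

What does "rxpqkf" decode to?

pulley

In glass: g→i is +2, l→o is +3, a→e is +4, s→x is +5 — the shift increases by 1 each position. Letter i (0-indexed) is shifted by i+2, so successive shifts are 2, 3, 4, ….
Reversing it on rxpqkf: r−2=p, x−3=u, p−4=l, q−5=l, k−6=e, f−7=y.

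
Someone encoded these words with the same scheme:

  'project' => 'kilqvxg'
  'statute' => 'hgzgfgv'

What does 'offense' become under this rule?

luuvmhv

Each letter is replaced by its mirror in the alphabet: a↔z, b↔y, c↔x, and so on (the Atbash cipher).
Applying it to offense: o↔l, f↔u, f↔u, e↔v, n↔m, s↔h, e↔v.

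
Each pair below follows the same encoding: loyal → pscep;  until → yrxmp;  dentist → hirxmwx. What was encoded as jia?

Compare letters: l→p is +4, o→s is +4, y→c is +4 — a constant shift. Every letter moves 4 places later in the alphabet, wrapping around z→a.
Undoing it on jia: j−4=f, i−4=e, a−4=w.

few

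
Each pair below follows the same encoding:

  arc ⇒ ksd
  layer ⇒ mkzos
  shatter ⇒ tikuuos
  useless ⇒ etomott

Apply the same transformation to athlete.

The shift depends on letter class: consonant r→s is +1, but vowel a→k is +10. The rule splits by letter class: vowels +10, consonants +1.
For athlete: a(vowel)+10=k, t(cons)+1=u, h(cons)+1=i, l(cons)+1=m, e(vowel)+10=o, t(cons)+1=u, e(vowel)+10=o.

kuimouo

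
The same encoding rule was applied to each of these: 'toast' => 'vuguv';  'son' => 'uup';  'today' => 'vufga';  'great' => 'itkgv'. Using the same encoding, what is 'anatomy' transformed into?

Vowels shift forward by 6 and consonants shift forward by 2.
On anatomy: a(vowel)+6=g, n(cons)+2=p, a(vowel)+6=g, t(cons)+2=v, o(vowel)+6=u, m(cons)+2=o, y(cons)+2=a.

gpgvuoa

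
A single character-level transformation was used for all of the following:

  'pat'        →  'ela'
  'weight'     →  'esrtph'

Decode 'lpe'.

tea

The output letters match the input read backwards, each shifted +11: pat reversed is tap. The word is reversed, then every letter is shifted forward by 11.
Undoing it on lpe: shift back: l−11=a, p−11=e, e−11=t → aet; then reverse → tea.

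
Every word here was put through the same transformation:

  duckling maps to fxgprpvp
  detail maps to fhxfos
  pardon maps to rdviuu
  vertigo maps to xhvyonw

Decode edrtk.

In duckling: d→f is +2, u→x is +3, c→g is +4, k→p is +5 — the shift increases by 1 each position. The shift increases by 1 at each position, starting from +2: 2, 3, 4, ….
Reversing it on edrtk: e−2=c, d−3=a, r−4=n, t−5=o, k−6=e.

canoe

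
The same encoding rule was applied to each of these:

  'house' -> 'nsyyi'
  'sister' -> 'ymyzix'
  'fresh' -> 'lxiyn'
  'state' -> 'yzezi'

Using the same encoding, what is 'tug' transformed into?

Vowels shift forward by 4 and consonants shift forward by 6.
On tug: t(cons)+6=z, u(vowel)+4=y, g(cons)+6=m.

zym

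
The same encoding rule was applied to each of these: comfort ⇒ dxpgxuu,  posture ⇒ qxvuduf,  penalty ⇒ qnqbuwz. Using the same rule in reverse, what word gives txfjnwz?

It's a Vigenère-style cipher with numeric key [1,9,3]: position i shifts by key[i mod 3].
Reversing it on txfjnwz: t−1=s, x−9=o, f−3=c, j−1=i, n−9=e, w−3=t, z−1=y.

society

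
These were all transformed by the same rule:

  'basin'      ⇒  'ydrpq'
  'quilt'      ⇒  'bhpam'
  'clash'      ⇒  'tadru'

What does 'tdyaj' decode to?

cable

b(1)→y(24) and a(0)→d(3) fit y≡21x+3 (mod 26); the inverse of 21 mod 26 is 5. Treating letters as 0–25, the rule is x ↦ 21x + 3 (mod 26).
Decoding tdyaj: t(19)→5·(19−3)≡2=c; d(3)→5·(3−3)≡0=a; y(24)→5·(24−3)≡1=b; a(0)→5·(0−3)≡11=l; j(9)→5·(9−3)≡4=e (all mod 26).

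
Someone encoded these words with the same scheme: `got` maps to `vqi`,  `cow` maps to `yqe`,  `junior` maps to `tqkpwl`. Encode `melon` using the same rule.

pqngo

The word is reversed, then every letter is shifted forward by 2.
For melon: reverse → nolem; then shift: n+2=p, o+2=q, l+2=n, e+2=g, m+2=o.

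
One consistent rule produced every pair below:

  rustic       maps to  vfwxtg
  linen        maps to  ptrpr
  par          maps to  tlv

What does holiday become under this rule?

lzpthlc

The shift depends on letter class: consonant r→v is +4, but vowel u→f is +11. The rule splits by letter class: vowels +11, consonants +4.
On holiday: h(cons)+4=l, o(vowel)+11=z, l(cons)+4=p, i(vowel)+11=t, d(cons)+4=h, a(vowel)+11=l, y(cons)+4=c.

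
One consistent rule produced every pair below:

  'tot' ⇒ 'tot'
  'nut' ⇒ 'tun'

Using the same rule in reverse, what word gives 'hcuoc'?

couch

The output letters match the input read backwards: tot reversed is tot. The word is simply reversed.
Decoding hcuoc: then reverse → couch.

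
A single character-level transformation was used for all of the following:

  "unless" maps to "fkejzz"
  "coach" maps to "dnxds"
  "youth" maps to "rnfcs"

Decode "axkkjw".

banner

u(20)→f(5) and n(13)→k(10) fit y≡3x+23 (mod 26); the inverse of 3 mod 26 is 9. Each letter's alphabet position (a=0..z=25) is mapped through 3·x+23 mod 26 — an affine cipher.
Decoding axkkjw: a(0)→9·(0−23)≡1=b; x(23)→9·(23−23)≡0=a; k(10)→9·(10−23)≡13=n; k(10)→9·(10−23)≡13=n; j(9)→9·(9−23)≡4=e; w(22)→9·(22−23)≡17=r (all mod 26).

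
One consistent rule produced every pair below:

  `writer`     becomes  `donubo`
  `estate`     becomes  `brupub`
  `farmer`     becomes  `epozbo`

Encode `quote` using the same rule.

This is an affine cipher: with a=0,…,z=25, each position x becomes (3x+15) mod 26.
For quote: q(16)→3·16+15≡11=l; u(20)→3·20+15≡23=x; o(14)→3·14+15≡5=f; t(19)→3·19+15≡20=u; e(4)→3·4+15≡1=b (all mod 26).

lxfub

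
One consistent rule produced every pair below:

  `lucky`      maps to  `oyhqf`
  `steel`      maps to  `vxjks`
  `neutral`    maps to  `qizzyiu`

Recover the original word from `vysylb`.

sunset

In lucky: l→o is +3, u→y is +4, c→h is +5, k→q is +6 — the shift increases by 1 each position. The shift increases by 1 at each position, starting from +3: 3, 4, 5, ….
Undoing it on vysylb: v−3=s, y−4=u, s−5=n, y−6=s, l−7=e, b−8=t.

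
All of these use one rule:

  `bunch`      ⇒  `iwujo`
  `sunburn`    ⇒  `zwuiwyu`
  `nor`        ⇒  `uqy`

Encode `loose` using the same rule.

The shift depends on letter class: consonant b→i is +7, but vowel u→w is +2. The rule splits by letter class: vowels +2, consonants +7.
Applying it to loose: l(cons)+7=s, o(vowel)+2=q, o(vowel)+2=q, s(cons)+7=z, e(vowel)+2=g.

sqqzg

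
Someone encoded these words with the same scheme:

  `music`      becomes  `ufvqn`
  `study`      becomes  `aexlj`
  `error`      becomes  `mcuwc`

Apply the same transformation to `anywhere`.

Shifts by position in music: pos 0: m→u (+8), pos 1: u→f (+11), pos 2: s→v (+3), pos 3: i→q (+8), pos 4: c→n (+11) — repeating every 3. A repeating key of period 3 is used — shifts +8, +11, +3 over and over.
For anywhere: a+8=i, n+11=y, y+3=b, w+8=e, h+11=s, e+3=h, r+8=z, e+11=p.

iybeshzp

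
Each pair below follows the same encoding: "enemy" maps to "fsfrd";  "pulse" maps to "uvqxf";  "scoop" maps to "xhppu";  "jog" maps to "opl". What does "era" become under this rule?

The shift depends on letter class: consonant n→s is +5, but vowel e→f is +1. Two shifts are in play — +1 for a/e/i/o/u, +5 for every other letter.
On era: e(vowel)+1=f, r(cons)+5=w, a(vowel)+1=b.

fwb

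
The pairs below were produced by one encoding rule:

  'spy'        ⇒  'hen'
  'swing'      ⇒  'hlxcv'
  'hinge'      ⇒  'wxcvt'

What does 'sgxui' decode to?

drift

Compare letters: s→h is +15, p→e is +15, y→n is +15 — a constant shift. Each letter is shifted forward by 15 in the alphabet (a Caesar shift of +15).
Decoding sgxui: s−15=d, g−15=r, x−15=i, u−15=f, i−15=t.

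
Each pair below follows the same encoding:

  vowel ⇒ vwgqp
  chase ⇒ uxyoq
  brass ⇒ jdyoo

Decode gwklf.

v(21)→v(21) and o(14)→w(22) fit y≡11x+24 (mod 26); the inverse of 11 mod 26 is 19. This is an affine cipher: with a=0,…,z=25, each position x becomes (11x+24) mod 26.
Reversing it on gwklf: g(6)→19·(6−24)≡22=w; w(22)→19·(22−24)≡14=o; k(10)→19·(10−24)≡20=u; l(11)→19·(11−24)≡13=n; f(5)→19·(5−24)≡3=d (all mod 26).

wound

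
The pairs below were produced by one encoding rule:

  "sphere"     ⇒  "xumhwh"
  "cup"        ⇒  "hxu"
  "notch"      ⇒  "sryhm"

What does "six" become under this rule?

xlc

The rule splits by letter class: vowels +3, consonants +5.
For six: s(cons)+5=x, i(vowel)+3=l, x(cons)+5=c.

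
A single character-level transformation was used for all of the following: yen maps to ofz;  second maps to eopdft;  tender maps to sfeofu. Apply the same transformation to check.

Two steps: reverse the string, then apply a Caesar shift of +1.
On check: reverse → kcehc; then shift: k+1=l, c+1=d, e+1=f, h+1=i, c+1=d.

ldfid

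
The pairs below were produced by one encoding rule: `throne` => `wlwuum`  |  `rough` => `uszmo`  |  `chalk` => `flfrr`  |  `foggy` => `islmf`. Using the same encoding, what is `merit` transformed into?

piwoa

In throne: t→w is +3, h→l is +4, r→w is +5, o→u is +6 — the shift increases by 1 each position. Each letter shifts forward by (position + 3), i.e. 3, 4, 5, … — the shift grows by one for each successive letter.
Applying it to merit: m+3=p, e+4=i, r+5=w, i+6=o, t+7=a.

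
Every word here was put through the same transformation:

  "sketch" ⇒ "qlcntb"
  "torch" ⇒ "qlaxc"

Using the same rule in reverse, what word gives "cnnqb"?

sheet

The output letters match the input read backwards, each shifted +9: sketch reversed is hcteks. Two steps: reverse the string, then apply a Caesar shift of +9.
Undoing it on cnnqb: shift back: c−9=t, n−9=e, n−9=e, q−9=h, b−9=s → teehs; then reverse → sheet.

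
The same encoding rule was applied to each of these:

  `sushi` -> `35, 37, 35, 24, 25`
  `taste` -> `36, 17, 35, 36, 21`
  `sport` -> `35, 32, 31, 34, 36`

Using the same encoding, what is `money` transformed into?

29, 31, 30, 21, 41

s is letter #19 and maps to 35: an offset of 16. Letters become their 1-based position plus 16 (so a→17, b→18, …).
On money: m=13→29, o=15→31, n=14→30, e=5→21, y=25→41.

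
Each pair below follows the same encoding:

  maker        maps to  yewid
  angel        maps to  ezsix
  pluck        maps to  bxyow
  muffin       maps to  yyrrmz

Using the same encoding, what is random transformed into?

The shift depends on letter class: consonant m→y is +12, but vowel a→e is +4. Two shifts are in play — +4 for a/e/i/o/u, +12 for every other letter.
For random: r(cons)+12=d, a(vowel)+4=e, n(cons)+12=z, d(cons)+12=p, o(vowel)+4=s, m(cons)+12=y.

dezpsy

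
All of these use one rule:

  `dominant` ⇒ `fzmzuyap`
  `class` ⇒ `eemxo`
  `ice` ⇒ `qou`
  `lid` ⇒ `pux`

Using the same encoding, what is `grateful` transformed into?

The output letters match the input read backwards, each shifted +12: dominant reversed is tnanimod. The word is reversed, then every letter is shifted forward by 12.
Applying it to grateful: reverse → lufetarg; then shift: l+12=x, u+12=g, f+12=r, e+12=q, t+12=f, a+12=m, r+12=d, g+12=s.

xgrqfmds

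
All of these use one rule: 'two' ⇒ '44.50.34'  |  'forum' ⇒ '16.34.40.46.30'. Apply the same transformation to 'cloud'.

t(#20)→44 and w(#23)→50: differences scale by 2, so n = 2·pos + 4. The formula is n = 2×(alphabet index, a=1) + 4.
For cloud: c=3→10, l=12→28, o=15→34, u=21→46, d=4→12.

10.28.34.46.12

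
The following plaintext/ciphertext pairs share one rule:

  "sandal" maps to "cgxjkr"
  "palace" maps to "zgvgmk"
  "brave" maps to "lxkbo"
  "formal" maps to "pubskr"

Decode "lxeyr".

brush

A repeating key of period 2 is used — shifts +10, +6 over and over.
Undoing it on lxeyr: l−10=b, x−6=r, e−10=u, y−6=s, r−10=h.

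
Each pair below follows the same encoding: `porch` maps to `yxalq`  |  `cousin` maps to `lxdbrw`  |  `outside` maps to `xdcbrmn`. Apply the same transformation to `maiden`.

Compare letters: p→y is +9, o→x is +9, r→a is +9 — a constant shift. Every letter moves 9 places later in the alphabet, wrapping around z→a.
On maiden: m+9=v, a+9=j, i+9=r, d+9=m, e+9=n, n+9=w.

vjrmnw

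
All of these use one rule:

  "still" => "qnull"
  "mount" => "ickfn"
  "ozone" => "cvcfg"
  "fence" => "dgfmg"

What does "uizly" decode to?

s(18)→q(16) and t(19)→n(13) fit y≡23x+18 (mod 26); the inverse of 23 mod 26 is 17. This is an affine cipher: with a=0,…,z=25, each position x becomes (23x+18) mod 26.
Undoing it on uizly: u(20)→17·(20−18)≡8=i; i(8)→17·(8−18)≡12=m; z(25)→17·(25−18)≡15=p; l(11)→17·(11−18)≡11=l; y(24)→17·(24−18)≡24=y (all mod 26).

imply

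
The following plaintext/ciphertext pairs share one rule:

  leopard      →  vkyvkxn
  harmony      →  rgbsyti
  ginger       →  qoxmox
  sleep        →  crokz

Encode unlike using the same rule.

etvouk

A repeating key of period 2 is used — shifts +10, +6 over and over.
Applying it to unlike: u+10=e, n+6=t, l+10=v, i+6=o, k+10=u, e+6=k.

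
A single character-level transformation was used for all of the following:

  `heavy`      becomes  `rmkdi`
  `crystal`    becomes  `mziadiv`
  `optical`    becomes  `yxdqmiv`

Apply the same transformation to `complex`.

mwwxvmh

Shifts by position in heavy: pos 0: h→r (+10), pos 1: e→m (+8), pos 2: a→k (+10), pos 3: v→d (+8) — repeating every 2. A repeating key of period 2 is used — shifts +10, +8 over and over.
For complex: c+10=m, o+8=w, m+10=w, p+8=x, l+10=v, e+8=m, x+10=h.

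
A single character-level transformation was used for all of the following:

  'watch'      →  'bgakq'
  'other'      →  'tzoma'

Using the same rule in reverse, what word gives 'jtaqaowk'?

entirely

Letter i (0-indexed) is shifted by i+5, so successive shifts are 5, 6, 7, ….
Undoing it on jtaqaowk: j−5=e, t−6=n, a−7=t, q−8=i, a−9=r, o−10=e, w−11=l, k−12=y.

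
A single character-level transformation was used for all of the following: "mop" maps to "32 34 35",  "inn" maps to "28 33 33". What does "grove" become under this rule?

The number is (letter's place in the alphabet, a=1) + 19.
On grove: g=7→26, r=18→37, o=15→34, v=22→41, e=5→24.

26 37 34 41 24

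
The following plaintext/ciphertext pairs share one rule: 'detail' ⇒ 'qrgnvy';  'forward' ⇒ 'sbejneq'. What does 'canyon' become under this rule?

pnalba

Compare letters: d→q is +13, e→r is +13, t→g is +13 — a constant shift. Every letter moves 13 places later in the alphabet, wrapping around z→a.
For canyon: c+13=p, a+13=n, n+13=a, y+13=l, o+13=b, n+13=a.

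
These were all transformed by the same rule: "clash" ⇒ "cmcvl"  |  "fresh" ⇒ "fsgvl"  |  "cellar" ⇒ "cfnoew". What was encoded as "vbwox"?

vault

In clash: c→c is +0, l→m is +1, a→c is +2, s→v is +3 — the shift increases by 1 each position. Letter i (0-indexed) is shifted by i+0, so successive shifts are 0, 1, 2, ….
Undoing it on vbwox: v−0=v, b−1=a, w−2=u, o−3=l, x−4=t.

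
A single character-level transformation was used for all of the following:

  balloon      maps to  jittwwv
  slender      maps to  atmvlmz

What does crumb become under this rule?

kzcuj

Compare letters: b→j is +8, a→i is +8, l→t is +8 — a constant shift. Every letter moves 8 places later in the alphabet, wrapping around z→a.
For crumb: c+8=k, r+8=z, u+8=c, m+8=u, b+8=j.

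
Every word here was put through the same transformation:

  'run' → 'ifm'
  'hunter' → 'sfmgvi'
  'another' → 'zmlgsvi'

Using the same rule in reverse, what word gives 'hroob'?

Each pair mirrors across the alphabet (r↔i, u↔f, n↔m): positions sum to 25. Letters are reflected about the middle of the alphabet (position → 25−position): Atbash.
Undoing it on hroob: h↔s, r↔i, o↔l, o↔l, b↔y.

silly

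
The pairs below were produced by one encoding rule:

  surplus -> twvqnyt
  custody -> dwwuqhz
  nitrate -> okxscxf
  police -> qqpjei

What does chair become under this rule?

djejt

The shifts repeat in a cycle of length 3: positions 0,1,… shift by +1, +2, +4, then the pattern repeats.
On chair: c+1=d, h+2=j, a+4=e, i+1=j, r+2=t.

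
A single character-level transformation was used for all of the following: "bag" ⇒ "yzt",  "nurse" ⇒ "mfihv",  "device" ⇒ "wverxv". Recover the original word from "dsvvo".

Each pair mirrors across the alphabet (b↔y, a↔z, g↔t): positions sum to 25. Each letter is replaced by its mirror in the alphabet: a↔z, b↔y, c↔x, and so on (the Atbash cipher).
Decoding dsvvo: d↔w, s↔h, v↔e, v↔e, o↔l.

wheel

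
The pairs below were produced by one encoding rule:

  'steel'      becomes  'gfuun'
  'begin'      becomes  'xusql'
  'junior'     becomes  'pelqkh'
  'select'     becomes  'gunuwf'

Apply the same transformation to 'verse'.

duhgu

s(18)→g(6) and t(19)→f(5) fit y≡25x+24 (mod 26); the inverse of 25 mod 26 is 25. Treating letters as 0–25, the rule is x ↦ 25x + 24 (mod 26).
For verse: v(21)→25·21+24≡3=d; e(4)→25·4+24≡20=u; r(17)→25·17+24≡7=h; s(18)→25·18+24≡6=g; e(4)→25·4+24≡20=u (all mod 26).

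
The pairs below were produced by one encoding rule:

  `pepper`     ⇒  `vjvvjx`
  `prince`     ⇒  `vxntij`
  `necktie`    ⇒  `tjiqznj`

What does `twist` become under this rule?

The shift depends on letter class: consonant p→v is +6, but vowel e→j is +5. Two shifts are in play — +5 for a/e/i/o/u, +6 for every other letter.
On twist: t(cons)+6=z, w(cons)+6=c, i(vowel)+5=n, s(cons)+6=y, t(cons)+6=z.

zcnyz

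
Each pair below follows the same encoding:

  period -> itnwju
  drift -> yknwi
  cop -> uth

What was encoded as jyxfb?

The output letters match the input read backwards, each shifted +5: period reversed is doirep. Two steps: reverse the string, then apply a Caesar shift of +5.
Reversing it on jyxfb: shift back: j−5=e, y−5=t, x−5=s, f−5=a, b−5=w → etsaw; then reverse → waste.

waste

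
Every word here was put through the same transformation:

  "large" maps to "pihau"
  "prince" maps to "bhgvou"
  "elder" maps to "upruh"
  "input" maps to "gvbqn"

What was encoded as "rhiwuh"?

l(11)→p(15) and a(0)→i(8) fit y≡3x+8 (mod 26); the inverse of 3 mod 26 is 9. Treating letters as 0–25, the rule is x ↦ 3x + 8 (mod 26).
Reversing it on rhiwuh: r(17)→9·(17−8)≡3=d; h(7)→9·(7−8)≡17=r; i(8)→9·(8−8)≡0=a; w(22)→9·(22−8)≡22=w; u(20)→9·(20−8)≡4=e; h(7)→9·(7−8)≡17=r (all mod 26).

drawer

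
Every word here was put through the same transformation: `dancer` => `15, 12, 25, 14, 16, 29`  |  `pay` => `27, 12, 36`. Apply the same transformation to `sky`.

d is letter #4 and maps to 15: an offset of 11. The number is (letter's place in the alphabet, a=1) + 11.
Applying it to sky: s=19→30, k=11→22, y=25→36.

30, 22, 36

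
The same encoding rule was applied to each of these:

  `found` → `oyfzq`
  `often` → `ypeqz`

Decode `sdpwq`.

The word is reversed, then every letter is shifted forward by 11.
Reversing it on sdpwq: shift back: s−11=h, d−11=s, p−11=e, w−11=l, q−11=f → hself; then reverse → flesh.

flesh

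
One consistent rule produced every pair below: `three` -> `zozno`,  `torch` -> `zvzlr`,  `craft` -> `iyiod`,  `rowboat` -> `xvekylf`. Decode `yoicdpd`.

Letter i (0-indexed) is shifted by i+6, so successive shifts are 6, 7, 8, ….
Undoing it on yoicdpd: y−6=s, o−7=h, i−8=a, c−9=t, d−10=t, p−11=e, d−12=r.

shatter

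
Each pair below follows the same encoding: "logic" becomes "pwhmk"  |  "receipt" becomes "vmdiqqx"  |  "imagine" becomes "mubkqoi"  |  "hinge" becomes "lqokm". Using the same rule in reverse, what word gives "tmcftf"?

pebble

It's a Vigenère-style cipher with numeric key [4,8,1]: position i shifts by key[i mod 3].
Decoding tmcftf: t−4=p, m−8=e, c−1=b, f−4=b, t−8=l, f−1=e.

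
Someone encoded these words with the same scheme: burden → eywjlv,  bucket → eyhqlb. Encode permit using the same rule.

siwspb

In burden: b→e is +3, u→y is +4, r→w is +5, d→j is +6 — the shift increases by 1 each position. The shift increases by 1 at each position, starting from +3: 3, 4, 5, ….
On permit: p+3=s, e+4=i, r+5=w, m+6=s, i+7=p, t+8=b.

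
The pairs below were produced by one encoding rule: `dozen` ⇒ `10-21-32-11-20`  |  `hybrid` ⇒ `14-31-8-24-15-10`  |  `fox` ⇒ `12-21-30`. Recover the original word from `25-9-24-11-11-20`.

Each letter is replaced by its alphabet position (a=1..z=26) + 6.
Reversing it on 25-9-24-11-11-20: 25→(25−6)÷1=19=s, 9→(9−6)÷1=3=c, 24→(24−6)÷1=18=r, 11→(11−6)÷1=5=e, 11→(11−6)÷1=5=e, 20→(20−6)÷1=14=n.

screen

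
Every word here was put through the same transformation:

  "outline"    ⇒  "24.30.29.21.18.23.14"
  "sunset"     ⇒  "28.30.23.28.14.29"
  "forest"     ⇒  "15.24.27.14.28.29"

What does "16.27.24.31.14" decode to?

grove

o is letter #15 and maps to 24: an offset of 9. The number is (letter's place in the alphabet, a=1) + 9.
Reversing it on 16.27.24.31.14: 16→(16−9)÷1=7=g, 27→(27−9)÷1=18=r, 24→(24−9)÷1=15=o, 31→(31−9)÷1=22=v, 14→(14−9)÷1=5=e.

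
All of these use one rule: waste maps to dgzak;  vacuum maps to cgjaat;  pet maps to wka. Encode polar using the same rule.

wusgy

The shift depends on letter class: consonant w→d is +7, but vowel a→g is +6. The rule splits by letter class: vowels +6, consonants +7.
For polar: p(cons)+7=w, o(vowel)+6=u, l(cons)+7=s, a(vowel)+6=g, r(cons)+7=y.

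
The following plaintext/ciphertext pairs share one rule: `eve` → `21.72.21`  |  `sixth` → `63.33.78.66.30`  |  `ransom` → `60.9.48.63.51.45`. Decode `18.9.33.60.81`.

With a=1..z=26, the number is 3·pos + 6.
Decoding 18.9.33.60.81: 18→(18−6)÷3=4=d, 9→(9−6)÷3=1=a, 33→(33−6)÷3=9=i, 60→(60−6)÷3=18=r, 81→(81−6)÷3=25=y.

dairy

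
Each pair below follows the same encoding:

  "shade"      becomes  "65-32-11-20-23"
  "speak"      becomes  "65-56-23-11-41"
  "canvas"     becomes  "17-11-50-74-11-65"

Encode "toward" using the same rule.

68-53-77-11-62-20

s(#19)→65 and h(#8)→32: differences scale by 3, so n = 3·pos + 8. With a=1..z=26, the number is 3·pos + 8.
On toward: t=20→68, o=15→53, w=23→77, a=1→11, r=18→62, d=4→20.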